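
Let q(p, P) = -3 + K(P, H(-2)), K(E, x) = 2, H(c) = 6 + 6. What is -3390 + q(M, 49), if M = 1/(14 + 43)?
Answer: -3391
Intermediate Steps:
H(c) = 12
M = 1/57 ≈ 0.017544
q(p, P) = -1 (q(p, P) = -3 + 2 = -1)
-3390 + q(M, 49) = -3390 - 1 = -3391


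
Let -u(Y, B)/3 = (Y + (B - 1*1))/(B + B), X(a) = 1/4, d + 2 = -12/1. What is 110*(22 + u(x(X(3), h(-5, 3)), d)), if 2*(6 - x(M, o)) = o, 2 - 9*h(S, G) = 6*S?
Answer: 96305/42 ≈ 2293.0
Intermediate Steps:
d = -14 (d = -2 - 12/1 = -2 - 12*1 = -2 - 12 = -14)
h(S, G) = 2/9 - 2*S/3
X(a) = 1/4
x(M, o) = 6 - o/2
u(Y, B) = -3*(-1 + B + Y)/(2*B) (u(Y, B) = -3*(Y + (B - 1*1))/(B + B) = -3*(Y + (B - 1))/(2*B) = -3*(Y + (-1 + B))*1/(2*B) = -3*(-1 + B + Y)*1/(2*B) = -3*(-1 + B + Y)/(2*B))
110*(22 + u(x(X(3), h(-5, 3)), d)) = 110*(22 + (3/2)*(1 - 1*(-14) - (6 - (2/9 - 2/3*(-5))/2))/(-14)) = 110*(22 + (3/2)*(-1/14)*(1 + 14 - (6 - (2/9 + 10/3)/2))) = 110*(22 + (3/2)*(-1/14)*(1 + 14 - (6 - 1/2*32/9))) = 110*(22 + (3/2)*(-1/14)*(1 + 14 - (6 - 16/9))) = 110*(22 + (3/2)*(-1/14)*(1 + 14 - 1*38/9)) = 110*(22 + (3/2)*(-1/14)*(1 + 14 - 38/9)) = 110*(22 + (3/2)*(-1/14)*(97/9)) = 110*(22 - 97/84) = 110*(1751/84) = 96305/42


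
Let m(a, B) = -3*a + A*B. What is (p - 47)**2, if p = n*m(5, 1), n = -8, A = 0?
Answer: 5329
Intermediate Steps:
m(a, B) = -3*a (m(a, B) = -3*a + 0*B = -3*a + 0 = -3*a)
p = 120 (p = -(-24)*5 = -8*(-15) = 120)
(p - 47)**2 = (120 - 47)**2 = 73**2 = 5329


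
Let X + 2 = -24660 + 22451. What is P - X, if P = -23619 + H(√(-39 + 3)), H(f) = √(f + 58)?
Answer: -21408 + √(58 + 6*I) ≈ -21400.0 + 0.39339*I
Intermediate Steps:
X = -2211 (X = -2 + (-24660 + 22451) = -2 - 2209 = -2211)
H(f) = √(58 + f)
P = -23619 + √(58 + 6*I) (P = -23619 + √(58 + √(-39 + 3)) = -23619 + √(58 + √(-36)) = -23619 + √(58 + 6*I) ≈ -23611.0 + 0.39339*I)
P - X = (-23619 + √(58 + 6*I)) - 1*(-2211) = (-23619 + √(58 + 6*I)) + 2211 = -21408 + √(58 + 6*I)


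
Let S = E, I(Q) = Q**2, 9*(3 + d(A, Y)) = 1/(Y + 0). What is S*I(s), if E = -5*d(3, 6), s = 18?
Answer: 4830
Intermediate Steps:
d(A, Y) = -3 + 1/(9*Y) (d(A, Y) = -3 + 1/(9*(Y + 0)) = -3 + 1/(9*Y))
E = 805/54 (E = -5*(-3 + (1/9)/6) = -5*(-3 + (1/9)*(1/6)) = -5*(-3 + 1/54) = -5*(-161/54) = 805/54 ≈ 14.907)
S = 805/54 ≈ 14.907
S*I(s) = (805/54)*18**2 = (805/54)*324 = 4830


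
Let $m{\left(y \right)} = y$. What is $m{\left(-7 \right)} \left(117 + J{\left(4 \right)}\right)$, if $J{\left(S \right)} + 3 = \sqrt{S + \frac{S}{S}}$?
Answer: $-798 - 7 \sqrt{5} \approx -813.65$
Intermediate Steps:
$J{\left(S \right)} = -3 + \sqrt{1 + S}$ ($J{\left(S \right)} = -3 + \sqrt{S + \frac{S}{S}} = -3 + \sqrt{S + 1} = -3 + \sqrt{1 + S}$)
$m{\left(-7 \right)} \left(117 + J{\left(4 \right)}\right) = - 7 \left(117 - \left(3 - \sqrt{1 + 4}\right)\right) = - 7 \left(117 - \left(3 - \sqrt{5}\right)\right) = - 7 \left(114 + \sqrt{5}\right) = -798 - 7 \sqrt{5}$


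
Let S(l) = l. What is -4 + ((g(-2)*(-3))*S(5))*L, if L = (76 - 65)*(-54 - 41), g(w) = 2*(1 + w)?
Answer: -31354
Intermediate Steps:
g(w) = 2 + 2*w
L = -1045 (L = 11*(-95) = -1045)
-4 + ((g(-2)*(-3))*S(5))*L = -4 + (((2 + 2*(-2))*(-3))*5)*(-1045) = -4 + (((2 - 4)*(-3))*5)*(-1045) = -4 + (-2*(-3)*5)*(-1045) = -4 + (6*5)*(-1045) = -4 + 30*(-1045) = -4 - 31350 = -31354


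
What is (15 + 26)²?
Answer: 1681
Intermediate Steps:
(15 + 26)² = 41² = 1681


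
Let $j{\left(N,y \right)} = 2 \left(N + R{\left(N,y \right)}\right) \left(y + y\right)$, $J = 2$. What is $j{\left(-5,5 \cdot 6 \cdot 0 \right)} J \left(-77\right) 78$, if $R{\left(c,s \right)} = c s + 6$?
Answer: $0$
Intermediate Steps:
$R{\left(c,s \right)} = 6 + c s$
$j{\left(N,y \right)} = 4 y \left(6 + N + N y\right)$ ($j{\left(N,y \right)} = 2 \left(N + \left(6 + N y\right)\right) \left(y + y\right) = 2 \left(6 + N + N y\right) 2 y = 2 \cdot 2 y \left(6 + N + N y\right) = 4 y \left(6 + N + N y\right)$)
$j{\left(-5,5 \cdot 6 \cdot 0 \right)} J \left(-77\right) 78 = 4 \cdot 5 \cdot 6 \cdot 0 \left(6 - 5 - 5 \cdot 5 \cdot 6 \cdot 0\right) 2 \left(-77\right) 78 = 4 \cdot 30 \cdot 0 \left(6 - 5 - 5 \cdot 30 \cdot 0\right) 2 \left(-77\right) 78 = 4 \cdot 0 \left(6 - 5 - 0\right) 2 \left(-77\right) 78 = 4 \cdot 0 \left(6 - 5 + 0\right) 2 \left(-77\right) 78 = 4 \cdot 0 \cdot 1 \cdot 2 \left(-77\right) 78 = 0 \cdot 2 \left(-77\right) 78 = 0 \left(-77\right) 78 = 0 \cdot 78 = 0$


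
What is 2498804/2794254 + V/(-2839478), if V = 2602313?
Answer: -4637487505/208795335774 ≈ -0.022211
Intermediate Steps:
2498804/2794254 + V/(-2839478) = 2498804/2794254 + 2602313/(-2839478) = 2498804*(1/2794254) + 2602313*(-1/2839478) = 65758/73533 - 2602313/2839478 = -4637487505/208795335774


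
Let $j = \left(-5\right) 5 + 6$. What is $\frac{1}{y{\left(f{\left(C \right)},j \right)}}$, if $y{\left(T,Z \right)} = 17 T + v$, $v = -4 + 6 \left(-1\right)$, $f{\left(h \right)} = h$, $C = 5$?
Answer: $\frac{1}{75} \approx 0.013333$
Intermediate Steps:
$j = -19$ ($j = -25 + 6 = -19$)
$v = -10$ ($v = -4 - 6 = -10$)
$y{\left(T,Z \right)} = -10 + 17 T$ ($y{\left(T,Z \right)} = 17 T - 10 = -10 + 17 T$)
$\frac{1}{y{\left(f{\left(C \right)},j \right)}} = \frac{1}{-10 + 17 \cdot 5} = \frac{1}{-10 + 85} = \frac{1}{75}$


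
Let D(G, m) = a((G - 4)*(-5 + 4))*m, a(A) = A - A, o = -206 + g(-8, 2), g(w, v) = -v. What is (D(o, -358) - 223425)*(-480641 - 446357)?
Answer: 207114528150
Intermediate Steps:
o = -208 (o = -206 - 1*2 = -206 - 2 = -208)
a(A) = 0
D(G, m) = 0 (D(G, m) = 0*m = 0)
(D(o, -358) - 223425)*(-480641 - 446357) = (0 - 223425)*(-480641 - 446357) = -223425*(-926998) = 207114528150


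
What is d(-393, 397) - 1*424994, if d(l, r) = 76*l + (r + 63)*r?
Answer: -272242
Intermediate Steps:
d(l, r) = 76*l + r*(63 + r) (d(l, r) = 76*l + (63 + r)*r = 76*l + r*(63 + r))
d(-393, 397) - 1*424994 = (397**2 + 63*397 + 76*(-393)) - 1*424994 = (157609 + 25011 - 29868) - 424994 = 152752 - 424994 = -272242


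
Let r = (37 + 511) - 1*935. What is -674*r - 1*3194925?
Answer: -2934087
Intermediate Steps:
r = -387 (r = 548 - 935 = -387)
-674*r - 1*3194925 = -674*(-387) - 1*3194925 = 260838 - 3194925 = -2934087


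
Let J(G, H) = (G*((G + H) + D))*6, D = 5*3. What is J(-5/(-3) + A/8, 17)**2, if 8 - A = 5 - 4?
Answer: 2557223761/9216 ≈ 2.7748e+5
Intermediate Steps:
D = 15
A = 7 (A = 8 - (5 - 4) = 8 - 1*1 = 8 - 1 = 7)
J(G, H) = 6*G*(15 + G + H) (J(G, H) = (G*((G + H) + 15))*6 = (G*(15 + G + H))*6 = 6*G*(15 + G + H))
J(-5/(-3) + A/8, 17)**2 = (6*(-5/(-3) + 7/8)*(15 + (-5/(-3) + 7/8) + 17))**2 = (6*(-5*(-1/3) + 7*(1/8))*(15 + (-5*(-1/3) + 7*(1/8)) + 17))**2 = (6*(5/3 + 7/8)*(15 + (5/3 + 7/8) + 17))**2 = (6*(61/24)*(15 + 61/24 + 17))**2 = (6*(61/24)*(829/24))**2 = (50569/96)**2 = 2557223761/9216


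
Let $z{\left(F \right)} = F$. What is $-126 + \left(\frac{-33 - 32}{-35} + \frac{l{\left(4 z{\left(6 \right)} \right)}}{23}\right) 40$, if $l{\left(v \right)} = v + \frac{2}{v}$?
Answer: $- \frac{4748}{483} \approx -9.8302$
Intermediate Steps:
$-126 + \left(\frac{-33 - 32}{-35} + \frac{l{\left(4 z{\left(6 \right)} \right)}}{23}\right) 40 = -126 + \left(\frac{-33 - 32}{-35} + \frac{4 \cdot 6 + \frac{2}{4 \cdot 6}}{23}\right) 40 = -126 + \left(\left(-65\right) \left(- \frac{1}{35}\right) + \left(24 + \frac{2}{24}\right) \frac{1}{23}\right) 40 = -126 + \left(\frac{13}{7} + \left(24 + 2 \cdot \frac{1}{24}\right) \frac{1}{23}\right) 40 = -126 + \left(\frac{13}{7} + \left(24 + \frac{1}{12}\right) \frac{1}{23}\right) 40 = -126 + \left(\frac{13}{7} + \frac{289}{12} \cdot \frac{1}{23}\right) 40 = -126 + \left(\frac{13}{7} + \frac{289}{276}\right) 40 = -126 + \frac{5611}{1932} \cdot 40 = -126 + \frac{56110}{483} = - \frac{4748}{483}$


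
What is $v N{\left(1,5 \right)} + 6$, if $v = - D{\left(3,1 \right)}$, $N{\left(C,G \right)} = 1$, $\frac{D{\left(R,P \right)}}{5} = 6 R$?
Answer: $-84$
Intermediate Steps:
$D{\left(R,P \right)} = 30 R$ ($D{\left(R,P \right)} = 5 \cdot 6 R = 30 R$)
$v = -90$ ($v = - 30 \cdot 3 = \left(-1\right) 90 = -90$)
$v N{\left(1,5 \right)} + 6 = \left(-90\right) 1 + 6 = -90 + 6 = -84$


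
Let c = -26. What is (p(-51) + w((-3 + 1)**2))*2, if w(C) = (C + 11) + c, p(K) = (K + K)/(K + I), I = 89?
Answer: -520/19 ≈ -27.368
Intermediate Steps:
p(K) = 2*K/(89 + K) (p(K) = (K + K)/(K + 89) = (2*K)/(89 + K) = 2*K/(89 + K))
w(C) = -15 + C (w(C) = (C + 11) - 26 = (11 + C) - 26 = -15 + C)
(p(-51) + w((-3 + 1)**2))*2 = (2*(-51)/(89 - 51) + (-15 + (-3 + 1)**2))*2 = (2*(-51)/38 + (-15 + (-2)**2))*2 = (2*(-51)*(1/38) + (-15 + 4))*2 = (-51/19 - 11)*2 = -260/19*2 = -520/19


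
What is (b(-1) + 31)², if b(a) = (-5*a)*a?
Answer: 676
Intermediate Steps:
b(a) = -5*a²
(b(-1) + 31)² = (-5*(-1)² + 31)² = (-5*1 + 31)² = (-5 + 31)² = 26² = 676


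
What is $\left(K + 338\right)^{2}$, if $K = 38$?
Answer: $141376$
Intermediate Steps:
$\left(K + 338\right)^{2} = \left(38 + 338\right)^{2} = 376^{2} = 141376$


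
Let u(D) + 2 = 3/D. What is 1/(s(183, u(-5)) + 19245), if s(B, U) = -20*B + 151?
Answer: 1/15736 ≈ 6.3549e-5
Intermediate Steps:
u(D) = -2 + 3/D
s(B, U) = 151 - 20*B
1/(s(183, u(-5)) + 19245) = 1/((151 - 20*183) + 19245) = 1/((151 - 3660) + 19245) = 1/(-3509 + 19245) = 1/15736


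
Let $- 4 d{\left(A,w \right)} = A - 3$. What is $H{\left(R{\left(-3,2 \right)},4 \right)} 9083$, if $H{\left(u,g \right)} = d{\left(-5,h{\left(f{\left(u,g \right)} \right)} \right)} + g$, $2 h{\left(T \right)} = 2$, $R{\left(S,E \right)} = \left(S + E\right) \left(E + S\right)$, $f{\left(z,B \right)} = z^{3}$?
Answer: $54498$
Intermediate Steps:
$R{\left(S,E \right)} = \left(E + S\right)^{2}$ ($R{\left(S,E \right)} = \left(E + S\right) \left(E + S\right) = \left(E + S\right)^{2}$)
$h{\left(T \right)} = 1$ ($h{\left(T \right)} = \frac{1}{2} \cdot 2 = 1$)
$d{\left(A,w \right)} = \frac{3}{4} - \frac{A}{4}$ ($d{\left(A,w \right)} = - \frac{A - 3}{4} = - \frac{-3 + A}{4} = \frac{3}{4} - \frac{A}{4}$)
$H{\left(u,g \right)} = 2 + g$ ($H{\left(u,g \right)} = \left(\frac{3}{4} - - \frac{5}{4}\right) + g = \left(\frac{3}{4} + \frac{5}{4}\right) + g = 2 + g$)
$H{\left(R{\left(-3,2 \right)},4 \right)} 9083 = \left(2 + 4\right) 9083 = 6 \cdot 9083 = 54498$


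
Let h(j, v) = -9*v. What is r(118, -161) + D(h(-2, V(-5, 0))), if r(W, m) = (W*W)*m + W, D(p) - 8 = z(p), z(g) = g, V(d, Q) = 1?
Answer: -2241647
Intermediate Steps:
D(p) = 8 + p
r(W, m) = W + m*W² (r(W, m) = W²*m + W = m*W² + W = W + m*W²)
r(118, -161) + D(h(-2, V(-5, 0))) = 118*(1 + 118*(-161)) + (8 - 9*1) = 118*(1 - 18998) + (8 - 9) = 118*(-18997) - 1 = -2241646 - 1 = -2241647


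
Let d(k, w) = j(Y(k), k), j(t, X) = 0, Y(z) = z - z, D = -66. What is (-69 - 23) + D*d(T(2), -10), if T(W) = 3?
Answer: -92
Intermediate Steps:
Y(z) = 0
d(k, w) = 0
(-69 - 23) + D*d(T(2), -10) = (-69 - 23) - 66*0 = -92 + 0 = -92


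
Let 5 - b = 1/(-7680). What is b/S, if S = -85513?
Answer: -38401/656739840 ≈ -5.8472e-5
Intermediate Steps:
b = 38401/7680 (b = 5 - 1/(-7680) = 5 - 1*(-1/7680) = 5 + 1/7680 = 38401/7680 ≈ 5.0001)
b/S = (38401/7680)/(-85513) = (38401/7680)*(-1/85513) = -38401/656739840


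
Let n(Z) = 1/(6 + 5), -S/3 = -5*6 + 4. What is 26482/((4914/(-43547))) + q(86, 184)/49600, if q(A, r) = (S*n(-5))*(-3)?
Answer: -22471152841867/95752800 ≈ -2.3468e+5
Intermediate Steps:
S = 78 (S = -3*(-5*6 + 4) = -3*(-30 + 4) = -3*(-26) = 78)
n(Z) = 1/11
q(A, r) = -234/11 (q(A, r) = (78*(1/11))*(-3) = (78/11)*(-3) = -234/11)
26482/((4914/(-43547))) + q(86, 184)/49600 = 26482/((4914/(-43547))) - 234/11/49600 = 26482/((4914*(-1/43547))) - 234/11*1/49600 = 26482/(-702/6221) - 117/272800 = 26482*(-6221/702) - 117/272800 = -82372261/351 - 117/272800 = -22471152841867/95752800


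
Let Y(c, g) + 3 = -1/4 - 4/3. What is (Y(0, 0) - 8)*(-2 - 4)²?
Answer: -453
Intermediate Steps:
Y(c, g) = -55/12 (Y(c, g) = -3 + (-1/4 - 4/3) = -3 + (-1*¼ - 4*⅓) = -3 + (-¼ - 4/3) = -3 - 19/12 = -55/12)
(Y(0, 0) - 8)*(-2 - 4)² = (-55/12 - 8)*(-2 - 4)² = -151/12*(-6)² = -151/12*36 = -453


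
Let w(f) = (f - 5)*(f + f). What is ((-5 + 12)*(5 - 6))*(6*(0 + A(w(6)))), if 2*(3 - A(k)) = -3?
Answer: -189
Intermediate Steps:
w(f) = 2*f*(-5 + f) (w(f) = (-5 + f)*(2*f) = 2*f*(-5 + f))
A(k) = 9/2 (A(k) = 3 - 1/2*(-3) = 3 + 3/2 = 9/2)
((-5 + 12)*(5 - 6))*(6*(0 + A(w(6)))) = ((-5 + 12)*(5 - 6))*(6*(0 + 9/2)) = (7*(-1))*(6*(9/2)) = -7*27 = -189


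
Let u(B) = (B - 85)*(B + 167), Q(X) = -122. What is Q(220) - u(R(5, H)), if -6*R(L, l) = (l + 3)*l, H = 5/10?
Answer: 8119775/576 ≈ 14097.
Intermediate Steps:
H = 1/2 (H = 5*(1/10) = 1/2 ≈ 0.50000)
R(L, l) = -l*(3 + l)/6 (R(L, l) = -(l + 3)*l/6 = -(3 + l)*l/6 = -l*(3 + l)/6)
u(B) = (-85 + B)*(167 + B)
Q(220) - u(R(5, H)) = -122 - (-14195 + (-1/6*1/2*(3 + 1/2))**2 + 82*(-1/6*1/2*(3 + 1/2))) = -122 - (-14195 + (-1/6*1/2*7/2)**2 + 82*(-1/6*1/2*7/2)) = -122 - (-14195 + (-7/24)**2 + 82*(-7/24)) = -122 - (-14195 + 49/576 - 287/12) = -122 - 1*(-8190047/576) = -122 + 8190047/576 = 8119775/576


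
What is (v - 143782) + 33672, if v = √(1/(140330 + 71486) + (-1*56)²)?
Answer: -110110 + √35174958052058/105908 ≈ -1.1005e+5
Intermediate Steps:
v = √35174958052058/105908 (v = √(1/211816 + (-56)²) = √(1/211816 + 3136) = √(664254977/211816) = √35174958052058/105908 ≈ 56.000)
(v - 143782) + 33672 = (√35174958052058/105908 - 143782) + 33672 = (-143782 + √35174958052058/105908) + 33672 = -110110 + √35174958052058/105908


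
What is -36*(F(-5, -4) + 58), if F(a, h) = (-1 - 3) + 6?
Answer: -2160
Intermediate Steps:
F(a, h) = 2 (F(a, h) = -4 + 6 = 2)
-36*(F(-5, -4) + 58) = -36*(2 + 58) = -36*60 = -2160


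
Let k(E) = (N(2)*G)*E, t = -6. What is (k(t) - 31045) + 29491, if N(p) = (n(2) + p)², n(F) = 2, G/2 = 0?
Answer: -1554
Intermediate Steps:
G = 0 (G = 2*0 = 0)
N(p) = (2 + p)²
k(E) = 0 (k(E) = ((2 + 2)²*0)*E = (4²*0)*E = (16*0)*E = 0*E = 0)
(k(t) - 31045) + 29491 = (0 - 31045) + 29491 = -31045 + 29491 = -1554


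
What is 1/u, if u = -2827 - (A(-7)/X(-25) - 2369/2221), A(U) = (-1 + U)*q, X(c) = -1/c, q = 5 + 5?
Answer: -2221/1834398 ≈ -0.0012108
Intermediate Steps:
q = 10
A(U) = -10 + 10*U (A(U) = (-1 + U)*10 = -10 + 10*U)
u = -1834398/2221 (u = -2827 - ((-10 + 10*(-7))/((-1/(-25))) - 2369/2221) = -2827 - ((-10 - 70)/((-1*(-1/25))) - 2369*1/2221) = -2827 - (-80/1/25 - 2369/2221) = -2827 - (-80*25 - 2369/2221) = -2827 - (-2000 - 2369/2221) = -2827 - 1*(-4444369/2221) = -2827 + 4444369/2221 = -1834398/2221 ≈ -825.93)
1/u = 1/(-1834398/2221) = -2221/1834398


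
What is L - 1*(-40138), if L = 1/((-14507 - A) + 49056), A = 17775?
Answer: 673274813/16774 ≈ 40138.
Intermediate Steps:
L = 1/16774 (L = 1/((-14507 - 1*17775) + 49056) = 1/((-14507 - 17775) + 49056) = 1/(-32282 + 49056) = 1/16774 ≈ 5.9616e-5)
L - 1*(-40138) = 1/16774 - 1*(-40138) = 1/16774 + 40138 = 673274813/16774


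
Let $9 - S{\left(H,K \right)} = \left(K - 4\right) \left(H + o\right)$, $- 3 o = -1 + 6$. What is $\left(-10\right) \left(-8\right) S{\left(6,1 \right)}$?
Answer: $1760$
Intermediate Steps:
$o = - \frac{5}{3}$ ($o = - \frac{-1 + 6}{3} = \left(- \frac{1}{3}\right) 5 = - \frac{5}{3} \approx -1.6667$)
$S{\left(H,K \right)} = 9 - \left(-4 + K\right) \left(- \frac{5}{3} + H\right)$ ($S{\left(H,K \right)} = 9 - \left(K - 4\right) \left(H - \frac{5}{3}\right) = 9 - \left(-4 + K\right) \left(- \frac{5}{3} + H\right)$)
$\left(-10\right) \left(-8\right) S{\left(6,1 \right)} = \left(-10\right) \left(-8\right) \left(\frac{7}{3} + 4 \cdot 6 + \frac{5}{3} \cdot 1 - 6 \cdot 1\right) = 80 \left(\frac{7}{3} + 24 + \frac{5}{3} - 6\right) = 80 \cdot 22 = 1760$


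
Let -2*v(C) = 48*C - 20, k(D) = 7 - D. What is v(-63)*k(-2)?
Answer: 13698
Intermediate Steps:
v(C) = 10 - 24*C (v(C) = -(48*C - 20)/2 = -(-20 + 48*C)/2 = 10 - 24*C)
v(-63)*k(-2) = (10 - 24*(-63))*(7 - 1*(-2)) = (10 + 1512)*(7 + 2) = 1522*9 = 13698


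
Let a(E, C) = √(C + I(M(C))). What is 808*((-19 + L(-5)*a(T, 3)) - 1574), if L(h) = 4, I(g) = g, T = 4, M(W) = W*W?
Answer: -1287144 + 6464*√3 ≈ -1.2759e+6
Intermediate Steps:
M(W) = W²
a(E, C) = √(C + C²)
808*((-19 + L(-5)*a(T, 3)) - 1574) = 808*((-19 + 4*√(3*(1 + 3))) - 1574) = 808*((-19 + 4*√(3*4)) - 1574) = 808*((-19 + 4*√12) - 1574) = 808*((-19 + 4*(2*√3)) - 1574) = 808*((-19 + 8*√3) - 1574) = 808*(-1593 + 8*√3) = -1287144 + 6464*√3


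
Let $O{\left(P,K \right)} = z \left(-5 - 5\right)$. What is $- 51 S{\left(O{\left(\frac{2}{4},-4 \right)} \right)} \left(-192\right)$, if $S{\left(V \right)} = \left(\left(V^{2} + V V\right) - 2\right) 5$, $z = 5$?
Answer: $244702080$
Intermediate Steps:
$O{\left(P,K \right)} = -50$ ($O{\left(P,K \right)} = 5 \left(-5 - 5\right) = 5 \left(-10\right) = -50$)
$S{\left(V \right)} = -10 + 10 V^{2}$ ($S{\left(V \right)} = \left(\left(V^{2} + V^{2}\right) - 2\right) 5 = \left(2 V^{2} - 2\right) 5 = \left(-2 + 2 V^{2}\right) 5 = -10 + 10 V^{2}$)
$- 51 S{\left(O{\left(\frac{2}{4},-4 \right)} \right)} \left(-192\right) = - 51 \left(-10 + 10 \left(-50\right)^{2}\right) \left(-192\right) = - 51 \left(-10 + 10 \cdot 2500\right) \left(-192\right) = - 51 \left(-10 + 25000\right) \left(-192\right) = \left(-51\right) 24990 \left(-192\right) = \left(-1274490\right) \left(-192\right) = 244702080$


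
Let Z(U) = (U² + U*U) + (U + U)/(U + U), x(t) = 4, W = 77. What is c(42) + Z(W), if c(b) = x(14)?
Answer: 11863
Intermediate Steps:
c(b) = 4
Z(U) = 1 + 2*U² (Z(U) = (U² + U²) + (2*U)/((2*U)) = 2*U² + (2*U)*(1/(2*U)) = 2*U² + 1 = 1 + 2*U²)
c(42) + Z(W) = 4 + (1 + 2*77²) = 4 + (1 + 2*5929) = 4 + (1 + 11858) = 4 + 11859 = 11863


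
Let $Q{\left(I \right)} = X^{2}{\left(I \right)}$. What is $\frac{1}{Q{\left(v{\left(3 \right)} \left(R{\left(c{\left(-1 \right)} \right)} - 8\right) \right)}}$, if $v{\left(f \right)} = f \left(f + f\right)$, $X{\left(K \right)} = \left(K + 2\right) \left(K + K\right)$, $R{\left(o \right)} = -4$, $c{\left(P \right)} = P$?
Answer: $\frac{1}{8546632704} \approx 1.1701 \cdot 10^{-10}$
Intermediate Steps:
$X{\left(K \right)} = 2 K \left(2 + K\right)$ ($X{\left(K \right)} = \left(2 + K\right) 2 K = 2 K \left(2 + K\right)$)
$v{\left(f \right)} = 2 f^{2}$ ($v{\left(f \right)} = f 2 f = 2 f^{2}$)
$Q{\left(I \right)} = 4 I^{2} \left(2 + I\right)^{2}$ ($Q{\left(I \right)} = \left(2 I \left(2 + I\right)\right)^{2} = 4 I^{2} \left(2 + I\right)^{2}$)
$\frac{1}{Q{\left(v{\left(3 \right)} \left(R{\left(c{\left(-1 \right)} \right)} - 8\right) \right)}} = \frac{1}{4 \left(2 \cdot 3^{2} \left(-4 - 8\right)\right)^{2} \left(2 + 2 \cdot 3^{2} \left(-4 - 8\right)\right)^{2}} = \frac{1}{4 \left(2 \cdot 9 \left(-12\right)\right)^{2} \left(2 + 2 \cdot 9 \left(-12\right)\right)^{2}} = \frac{1}{4 \left(18 \left(-12\right)\right)^{2} \left(2 + 18 \left(-12\right)\right)^{2}} = \frac{1}{4 \left(-216\right)^{2} \left(2 - 216\right)^{2}} = \frac{1}{4 \cdot 46656 \left(-214\right)^{2}} = \frac{1}{4 \cdot 46656 \cdot 45796} = \frac{1}{8546632704}$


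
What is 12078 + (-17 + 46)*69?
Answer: 14079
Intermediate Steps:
12078 + (-17 + 46)*69 = 12078 + 29*69 = 12078 + 2001 = 14079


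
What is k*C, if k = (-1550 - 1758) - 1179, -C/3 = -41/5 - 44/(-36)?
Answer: -1408918/15 ≈ -93928.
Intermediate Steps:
C = 314/15 (C = -3*(-41/5 - 44/(-36)) = -3*(-41*⅕ - 44*(-1/36)) = -3*(-41/5 + 11/9) = -3*(-314/45) = 314/15 ≈ 20.933)
k = -4487 (k = -3308 - 1179 = -4487)
k*C = -4487*314/15 = -1408918/15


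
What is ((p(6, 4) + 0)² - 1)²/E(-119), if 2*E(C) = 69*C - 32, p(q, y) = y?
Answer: -450/8243 ≈ -0.054592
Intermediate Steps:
E(C) = -16 + 69*C/2 (E(C) = (69*C - 32)/2 = (-32 + 69*C)/2 = -16 + 69*C/2)
((p(6, 4) + 0)² - 1)²/E(-119) = ((4 + 0)² - 1)²/(-16 + (69/2)*(-119)) = (4² - 1)²/(-16 - 8211/2) = (16 - 1)²/(-8243/2) = 15²*(-2/8243) = 225*(-2/8243) = -450/8243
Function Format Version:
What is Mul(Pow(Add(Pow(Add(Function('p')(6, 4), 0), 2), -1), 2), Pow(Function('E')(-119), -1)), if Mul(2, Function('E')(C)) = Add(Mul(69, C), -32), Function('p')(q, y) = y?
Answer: Rational(-450, 8243) ≈ -0.054592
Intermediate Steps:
Function('E')(C) = Add(-16, Mul(Rational(69, 2), C)) (Function('E')(C) = Mul(Rational(1, 2), Add(Mul(69, C), -32)) = Mul(Rational(1, 2), Add(-32, Mul(69, C))) = Add(-16, Mul(Rational(69, 2), C)))
Mul(Pow(Add(Pow(Add(Function('p')(6, 4), 0), 2), -1), 2), Pow(Function('E')(-119), -1)) = Mul(Pow(Add(Pow(Add(4, 0), 2), -1), 2), Pow(Add(-16, Mul(Rational(69, 2), -119)), -1)) = Mul(Pow(Add(Pow(4, 2), -1), 2), Pow(Add(-16, Rational(-8211, 2)), -1)) = Mul(Pow(Add(16, -1), 2), Pow(Rational(-8243, 2), -1)) = Mul(Pow(15, 2), Rational(-2, 8243)) = Mul(225, Rational(-2, 8243)) = Rational(-450, 8243)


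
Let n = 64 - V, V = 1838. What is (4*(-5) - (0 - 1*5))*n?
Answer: 26610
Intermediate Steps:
n = -1774 (n = 64 - 1*1838 = 64 - 1838 = -1774)
(4*(-5) - (0 - 1*5))*n = (4*(-5) - (0 - 1*5))*(-1774) = (-20 - (0 - 5))*(-1774) = (-20 - 1*(-5))*(-1774) = (-20 + 5)*(-1774) = -15*(-1774) = 26610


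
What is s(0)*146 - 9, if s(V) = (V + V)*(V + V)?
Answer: -9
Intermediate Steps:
s(V) = 4*V² (s(V) = (2*V)*(2*V) = 4*V²)
s(0)*146 - 9 = (4*0²)*146 - 9 = (4*0)*146 - 9 = 0*146 - 9 = 0 - 9 = -9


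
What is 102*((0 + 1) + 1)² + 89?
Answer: 497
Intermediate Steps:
102*((0 + 1) + 1)² + 89 = 102*(1 + 1)² + 89 = 102*2² + 89 = 102*4 + 89 = 408 + 89 = 497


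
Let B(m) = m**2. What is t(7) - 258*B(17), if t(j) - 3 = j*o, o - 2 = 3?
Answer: -74524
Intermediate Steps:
o = 5 (o = 2 + 3 = 5)
t(j) = 3 + 5*j (t(j) = 3 + j*5 = 3 + 5*j)
t(7) - 258*B(17) = (3 + 5*7) - 258*17**2 = (3 + 35) - 258*289 = 38 - 74562 = -74524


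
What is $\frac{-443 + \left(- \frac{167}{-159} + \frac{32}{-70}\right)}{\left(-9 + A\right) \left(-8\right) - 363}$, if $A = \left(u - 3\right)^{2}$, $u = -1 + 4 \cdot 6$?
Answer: $\frac{2461994}{19427415} \approx 0.12673$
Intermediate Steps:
$u = 23$ ($u = -1 + 24 = 23$)
$A = 400$ ($A = \left(23 - 3\right)^{2} = 20^{2} = 400$)
$\frac{-443 + \left(- \frac{167}{-159} + \frac{32}{-70}\right)}{\left(-9 + A\right) \left(-8\right) - 363} = \frac{-443 + \left(- \frac{167}{-159} + \frac{32}{-70}\right)}{\left(-9 + 400\right) \left(-8\right) - 363} = \frac{-443 + \left(\left(-167\right) \left(- \frac{1}{159}\right) + 32 \left(- \frac{1}{70}\right)\right)}{391 \left(-8\right) - 363} = \frac{-443 + \left(\frac{167}{159} - \frac{16}{35}\right)}{-3128 - 363} = \frac{-443 + \frac{3301}{5565}}{-3491} = \left(- \frac{2461994}{5565}\right) \left(- \frac{1}{3491}\right) = \frac{2461994}{19427415}$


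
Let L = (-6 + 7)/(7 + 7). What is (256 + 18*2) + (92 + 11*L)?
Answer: 5387/14 ≈ 384.79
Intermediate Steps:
L = 1/14 ≈ 0.071429
(256 + 18*2) + (92 + 11*L) = (256 + 18*2) + (92 + 11*(1/14)) = (256 + 36) + (92 + 11/14) = 292 + 1299/14 = 5387/14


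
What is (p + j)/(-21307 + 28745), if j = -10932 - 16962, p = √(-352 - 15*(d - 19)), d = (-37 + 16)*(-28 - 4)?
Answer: -13947/3719 + I*√10147/7438 ≈ -3.7502 + 0.013543*I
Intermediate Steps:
d = 672 (d = -21*(-32) = 672)
p = I*√10147 (p = √(-352 - 15*(672 - 19)) = √(-352 - 15*653) = √(-352 - 9795) = √(-10147) = I*√10147 ≈ 100.73*I)
j = -27894
(p + j)/(-21307 + 28745) = (I*√10147 - 27894)/(-21307 + 28745) = (-27894 + I*√10147)/7438 = (-27894 + I*√10147)*(1/7438) = -13947/3719 + I*√10147/7438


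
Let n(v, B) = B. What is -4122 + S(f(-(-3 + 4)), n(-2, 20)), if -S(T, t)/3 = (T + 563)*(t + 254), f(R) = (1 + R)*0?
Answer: -466908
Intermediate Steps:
f(R) = 0
S(T, t) = -3*(254 + t)*(563 + T) (S(T, t) = -3*(T + 563)*(t + 254) = -3*(563 + T)*(254 + t) = -3*(254 + t)*(563 + T))
-4122 + S(f(-(-3 + 4)), n(-2, 20)) = -4122 + (-429006 - 1689*20 - 762*0 - 3*0*20) = -4122 + (-429006 - 33780 + 0 + 0) = -4122 - 462786 = -466908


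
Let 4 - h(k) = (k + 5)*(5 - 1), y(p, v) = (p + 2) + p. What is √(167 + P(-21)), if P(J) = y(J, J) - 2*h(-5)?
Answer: √119 ≈ 10.909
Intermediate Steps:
y(p, v) = 2 + 2*p (y(p, v) = (2 + p) + p = 2 + 2*p)
h(k) = -16 - 4*k (h(k) = 4 - (k + 5)*(5 - 1) = 4 - (5 + k)*4 = 4 - (20 + 4*k) = 4 + (-20 - 4*k) = -16 - 4*k)
P(J) = -6 + 2*J (P(J) = (2 + 2*J) - 2*(-16 - 4*(-5)) = (2 + 2*J) - 2*(-16 + 20) = (2 + 2*J) - 2*4 = (2 + 2*J) - 8 = -6 + 2*J)
√(167 + P(-21)) = √(167 + (-6 + 2*(-21))) = √(167 + (-6 - 42)) = √(167 - 48) = √119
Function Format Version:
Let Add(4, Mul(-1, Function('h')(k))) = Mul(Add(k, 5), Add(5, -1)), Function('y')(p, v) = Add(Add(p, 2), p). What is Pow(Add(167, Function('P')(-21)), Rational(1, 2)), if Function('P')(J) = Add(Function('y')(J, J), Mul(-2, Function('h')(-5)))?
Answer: Pow(119, Rational(1, 2)) ≈ 10.909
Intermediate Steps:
Function('y')(p, v) = Add(2, Mul(2, p)) (Function('y')(p, v) = Add(Add(2, p), p) = Add(2, Mul(2, p)))
Function('h')(k) = Add(-16, Mul(-4, k)) (Function('h')(k) = Add(4, Mul(-1, Mul(Add(k, 5), Add(5, -1)))) = Add(4, Mul(-1, Mul(Add(5, k), 4))) = Add(4, Mul(-1, Add(20, Mul(4, k)))) = Add(4, Add(-20, Mul(-4, k))) = Add(-16, Mul(-4, k)))
Function('P')(J) = Add(-6, Mul(2, J)) (Function('P')(J) = Add(Add(2, Mul(2, J)), Mul(-2, Add(-16, Mul(-4, -5)))) = Add(Add(2, Mul(2, J)), Mul(-2, Add(-16, 20))) = Add(Add(2, Mul(2, J)), Mul(-2, 4)) = Add(Add(2, Mul(2, J)), -8) = Add(-6, Mul(2, J)))
Pow(Add(167, Function('P')(-21)), Rational(1, 2)) = Pow(Add(167, Add(-6, Mul(2, -21))), Rational(1, 2)) = Pow(Add(167, Add(-6, -42)), Rational(1, 2)) = Pow(Add(167, -48), Rational(1, 2)) = Pow(119, Rational(1, 2))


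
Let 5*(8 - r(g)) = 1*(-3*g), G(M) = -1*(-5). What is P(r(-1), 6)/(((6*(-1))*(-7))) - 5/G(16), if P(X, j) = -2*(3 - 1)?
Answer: -23/21 ≈ -1.0952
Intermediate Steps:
G(M) = 5
r(g) = 8 + 3*g/5 (r(g) = 8 - (-3*g)/5 = 8 - (-3)*g/5 = 8 + 3*g/5)
P(X, j) = -4 (P(X, j) = -2*2 = -4)
P(r(-1), 6)/(((6*(-1))*(-7))) - 5/G(16) = -4/((6*(-1))*(-7)) - 5/5 = -4/((-6*(-7))) - 5*1/5 = -4/42 - 1 = -4*1/42 - 1 = -2/21 - 1 = -23/21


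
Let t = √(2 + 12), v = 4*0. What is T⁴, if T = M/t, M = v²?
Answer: 0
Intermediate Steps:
v = 0
t = √14 ≈ 3.7417
M = 0 (M = 0² = 0)
T = 0 (T = 0/(√14) = 0*(√14/14) = 0)
T⁴ = 0⁴ = 0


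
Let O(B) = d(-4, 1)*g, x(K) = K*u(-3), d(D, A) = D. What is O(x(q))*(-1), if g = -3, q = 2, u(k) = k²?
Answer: -12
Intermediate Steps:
x(K) = 9*K (x(K) = K*(-3)² = K*9 = 9*K)
O(B) = 12 (O(B) = -4*(-3) = 12)
O(x(q))*(-1) = 12*(-1) = -12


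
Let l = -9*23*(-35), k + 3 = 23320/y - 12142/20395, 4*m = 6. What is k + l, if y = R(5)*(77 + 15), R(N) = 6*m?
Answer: 30690411586/4221765 ≈ 7269.6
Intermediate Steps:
m = 3/2 (m = (¼)*6 = 3/2 ≈ 1.5000)
R(N) = 9 (R(N) = 6*(3/2) = 9)
y = 828 (y = 9*(77 + 15) = 9*92 = 828)
k = 103724161/4221765 (k = -3 + (23320/828 - 12142/20395) = -3 + (23320*(1/828) - 12142*1/20395) = -3 + (5830/207 - 12142/20395) = -3 + 116389456/4221765 = 103724161/4221765 ≈ 24.569)
l = 7245 (l = -207*(-35) = 7245)
k + l = 103724161/4221765 + 7245 = 30690411586/4221765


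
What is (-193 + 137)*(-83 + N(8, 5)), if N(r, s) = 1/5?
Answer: 23184/5 ≈ 4636.8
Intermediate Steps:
N(r, s) = 1/5
(-193 + 137)*(-83 + N(8, 5)) = (-193 + 137)*(-83 + 1/5) = -56*(-414/5) = 23184/5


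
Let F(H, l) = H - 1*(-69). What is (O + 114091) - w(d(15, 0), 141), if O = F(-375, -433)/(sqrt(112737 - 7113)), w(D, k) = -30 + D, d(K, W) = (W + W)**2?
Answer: 114121 - 17*sqrt(326)/326 ≈ 1.1412e+5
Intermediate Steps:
d(K, W) = 4*W**2 (d(K, W) = (2*W)**2 = 4*W**2)
F(H, l) = 69 + H (F(H, l) = H + 69 = 69 + H)
O = -17*sqrt(326)/326 (O = (69 - 375)/(sqrt(112737 - 7113)) = -306*sqrt(326)/5868 = -17*sqrt(326)/326 ≈ -0.94154)
(O + 114091) - w(d(15, 0), 141) = (-17*sqrt(326)/326 + 114091) - (-30 + 4*0**2) = (114091 - 17*sqrt(326)/326) - (-30 + 4*0) = (114091 - 17*sqrt(326)/326) - (-30 + 0) = (114091 - 17*sqrt(326)/326) - 1*(-30) = (114091 - 17*sqrt(326)/326) + 30 = 114121 - 17*sqrt(326)/326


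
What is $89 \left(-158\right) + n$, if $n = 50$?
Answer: $-14012$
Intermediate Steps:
$89 \left(-158\right) + n = 89 \left(-158\right) + 50 = -14062 + 50 = -14012$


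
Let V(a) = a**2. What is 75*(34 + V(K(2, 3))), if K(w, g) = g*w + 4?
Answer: 10050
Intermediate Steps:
K(w, g) = 4 + g*w
75*(34 + V(K(2, 3))) = 75*(34 + (4 + 3*2)**2) = 75*(34 + (4 + 6)**2) = 75*(34 + 10**2) = 75*(34 + 100) = 75*134 = 10050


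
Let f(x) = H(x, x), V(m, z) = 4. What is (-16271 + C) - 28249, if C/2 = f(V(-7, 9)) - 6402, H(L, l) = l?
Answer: -57316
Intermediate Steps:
f(x) = x
C = -12796 (C = 2*(4 - 6402) = 2*(-6398) = -12796)
(-16271 + C) - 28249 = (-16271 - 12796) - 28249 = -29067 - 28249 = -57316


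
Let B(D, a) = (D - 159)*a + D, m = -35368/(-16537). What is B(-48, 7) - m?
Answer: -24791257/16537 ≈ -1499.1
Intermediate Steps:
m = 35368/16537 (m = -35368*(-1/16537) = 35368/16537 ≈ 2.1387)
B(D, a) = D + a*(-159 + D) (B(D, a) = (-159 + D)*a + D = a*(-159 + D) + D = D + a*(-159 + D))
B(-48, 7) - m = (-48 - 159*7 - 48*7) - 1*35368/16537 = (-48 - 1113 - 336) - 35368/16537 = -1497 - 35368/16537 = -24791257/16537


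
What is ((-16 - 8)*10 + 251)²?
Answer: 121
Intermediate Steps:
((-16 - 8)*10 + 251)² = (-24*10 + 251)² = (-240 + 251)² = 11² = 121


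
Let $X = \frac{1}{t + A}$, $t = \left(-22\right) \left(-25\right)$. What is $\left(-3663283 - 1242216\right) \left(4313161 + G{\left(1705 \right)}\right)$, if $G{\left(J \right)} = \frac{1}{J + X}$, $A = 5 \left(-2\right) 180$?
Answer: $- \frac{45093407457722395161}{2131249} \approx -2.1158 \cdot 10^{13}$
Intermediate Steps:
$A = -1800$ ($A = \left(-10\right) 180 = -1800$)
$t = 550$
$X = - \frac{1}{1250}$ ($X = \frac{1}{550 - 1800} = \frac{1}{-1250} = - \frac{1}{1250} \approx -0.0008$)
$G{\left(J \right)} = \frac{1}{- \frac{1}{1250} + J}$ ($G{\left(J \right)} = \frac{1}{J - \frac{1}{1250}} = \frac{1}{- \frac{1}{1250} + J}$)
$\left(-3663283 - 1242216\right) \left(4313161 + G{\left(1705 \right)}\right) = \left(-3663283 - 1242216\right) \left(4313161 + \frac{1250}{-1 + 1250 \cdot 1705}\right) = - 4905499 \left(4313161 + \frac{1250}{-1 + 2131250}\right) = - 4905499 \left(4313161 + \frac{1250}{2131249}\right) = \left(-4905499\right) \frac{9192420069339}{2131249} = - \frac{45093407457722395161}{2131249}$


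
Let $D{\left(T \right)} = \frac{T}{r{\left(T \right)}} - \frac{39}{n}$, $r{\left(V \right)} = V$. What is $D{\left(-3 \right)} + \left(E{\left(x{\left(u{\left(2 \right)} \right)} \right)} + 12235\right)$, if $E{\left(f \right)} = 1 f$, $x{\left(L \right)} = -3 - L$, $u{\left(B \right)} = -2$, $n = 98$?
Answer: $\frac{1198991}{98} \approx 12235.0$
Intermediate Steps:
$E{\left(f \right)} = f$
$D{\left(T \right)} = \frac{59}{98}$ ($D{\left(T \right)} = \frac{T}{T} - \frac{39}{98} = 1 - \frac{39}{98} = \frac{59}{98}$)
$D{\left(-3 \right)} + \left(E{\left(x{\left(u{\left(2 \right)} \right)} \right)} + 12235\right) = \frac{59}{98} + \left(\left(-3 - -2\right) + 12235\right) = \frac{59}{98} + \left(\left(-3 + 2\right) + 12235\right) = \frac{59}{98} + \left(-1 + 12235\right) = \frac{59}{98} + 12234 = \frac{1198991}{98}$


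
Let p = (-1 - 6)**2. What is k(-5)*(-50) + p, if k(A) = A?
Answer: 299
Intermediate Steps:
p = 49 (p = (-7)**2 = 49)
k(-5)*(-50) + p = -5*(-50) + 49 = 250 + 49 = 299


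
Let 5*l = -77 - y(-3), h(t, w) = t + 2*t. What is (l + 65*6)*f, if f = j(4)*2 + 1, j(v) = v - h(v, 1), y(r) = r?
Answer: -5628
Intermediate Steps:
h(t, w) = 3*t
j(v) = -2*v (j(v) = v - 3*v = -2*v)
f = -15 (f = -2*4*2 + 1 = -8*2 + 1 = -16 + 1 = -15)
l = -74/5 (l = (-77 - 1*(-3))/5 = (-77 + 3)/5 = (⅕)*(-74) = -74/5 ≈ -14.800)
(l + 65*6)*f = (-74/5 + 65*6)*(-15) = (-74/5 + 390)*(-15) = (1876/5)*(-15) = -5628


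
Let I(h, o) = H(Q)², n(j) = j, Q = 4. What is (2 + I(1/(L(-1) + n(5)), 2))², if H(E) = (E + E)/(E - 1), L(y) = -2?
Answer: 6724/81 ≈ 83.012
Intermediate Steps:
H(E) = 2*E/(-1 + E) (H(E) = (2*E)/(-1 + E) = 2*E/(-1 + E))
I(h, o) = 64/9 (I(h, o) = (2*4/(-1 + 4))² = (2*4/3)² = (2*4*(⅓))² = (8/3)² = 64/9)
(2 + I(1/(L(-1) + n(5)), 2))² = (2 + 64/9)² = (82/9)² = 6724/81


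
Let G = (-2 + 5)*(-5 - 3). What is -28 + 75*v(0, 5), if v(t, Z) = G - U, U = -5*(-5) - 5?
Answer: -3328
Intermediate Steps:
U = 20 (U = 25 - 5 = 20)
G = -24 (G = 3*(-8) = -24)
v(t, Z) = -44 (v(t, Z) = -24 - 1*20 = -24 - 20 = -44)
-28 + 75*v(0, 5) = -28 + 75*(-44) = -28 - 3300 = -3328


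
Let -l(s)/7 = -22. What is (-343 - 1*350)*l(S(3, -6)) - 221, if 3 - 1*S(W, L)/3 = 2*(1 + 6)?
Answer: -106943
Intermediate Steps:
S(W, L) = -33 (S(W, L) = 9 - 6*(1 + 6) = 9 - 6*7 = 9 - 3*14 = 9 - 42 = -33)
l(s) = 154 (l(s) = -7*(-22) = 154)
(-343 - 1*350)*l(S(3, -6)) - 221 = (-343 - 1*350)*154 - 221 = (-343 - 350)*154 - 221 = -693*154 - 221 = -106722 - 221 = -106943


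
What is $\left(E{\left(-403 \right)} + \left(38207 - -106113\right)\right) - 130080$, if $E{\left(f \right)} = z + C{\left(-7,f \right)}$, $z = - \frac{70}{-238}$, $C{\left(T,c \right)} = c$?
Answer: $\frac{235234}{17} \approx 13837.0$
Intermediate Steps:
$z = \frac{5}{17}$ ($z = \left(-70\right) \left(- \frac{1}{238}\right) = \frac{5}{17} \approx 0.29412$)
$E{\left(f \right)} = \frac{5}{17} + f$
$\left(E{\left(-403 \right)} + \left(38207 - -106113\right)\right) - 130080 = \left(\left(\frac{5}{17} - 403\right) + \left(38207 - -106113\right)\right) - 130080 = \left(- \frac{6846}{17} + \left(38207 + 106113\right)\right) - 130080 = \left(- \frac{6846}{17} + 144320\right) - 130080 = \frac{2446594}{17} - 130080 = \frac{235234}{17}$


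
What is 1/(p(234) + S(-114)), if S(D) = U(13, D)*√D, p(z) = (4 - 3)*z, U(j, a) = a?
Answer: 13/85350 + 19*I*√114/256050 ≈ 0.00015231 + 0.00079228*I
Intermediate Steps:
p(z) = z (p(z) = 1*z = z)
S(D) = D^(3/2) (S(D) = D*√D = D^(3/2))
1/(p(234) + S(-114)) = 1/(234 + (-114)^(3/2)) = 1/(234 - 114*I*√114)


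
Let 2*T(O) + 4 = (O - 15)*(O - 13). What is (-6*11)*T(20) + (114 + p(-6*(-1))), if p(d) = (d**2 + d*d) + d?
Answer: -831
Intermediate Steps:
T(O) = -2 + (-15 + O)*(-13 + O)/2 (T(O) = -2 + ((O - 15)*(O - 13))/2 = -2 + ((-15 + O)*(-13 + O))/2 = -2 + (-15 + O)*(-13 + O)/2)
p(d) = d + 2*d**2 (p(d) = (d**2 + d**2) + d = 2*d**2 + d = d + 2*d**2)
(-6*11)*T(20) + (114 + p(-6*(-1))) = (-6*11)*(191/2 + (1/2)*20**2 - 14*20) + (114 + (-6*(-1))*(1 + 2*(-6*(-1)))) = -66*(191/2 + (1/2)*400 - 280) + (114 + 6*(1 + 2*6)) = -66*(191/2 + 200 - 280) + (114 + 6*(1 + 12)) = -66*31/2 + (114 + 6*13) = -1023 + (114 + 78) = -1023 + 192 = -831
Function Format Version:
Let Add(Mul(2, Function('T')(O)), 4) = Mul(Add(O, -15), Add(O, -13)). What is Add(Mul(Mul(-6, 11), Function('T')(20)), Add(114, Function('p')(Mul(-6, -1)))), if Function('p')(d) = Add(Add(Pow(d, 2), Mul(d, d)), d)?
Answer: -831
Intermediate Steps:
Function('T')(O) = Add(-2, Mul(Rational(1, 2), Add(-15, O), Add(-13, O))) (Function('T')(O) = Add(-2, Mul(Rational(1, 2), Mul(Add(O, -15), Add(O, -13)))) = Add(-2, Mul(Rational(1, 2), Mul(Add(-15, O), Add(-13, O)))) = Add(-2, Mul(Rational(1, 2), Add(-15, O), Add(-13, O))))
Function('p')(d) = Add(d, Mul(2, Pow(d, 2))) (Function('p')(d) = Add(Add(Pow(d, 2), Pow(d, 2)), d) = Add(Mul(2, Pow(d, 2)), d) = Add(d, Mul(2, Pow(d, 2))))
Add(Mul(Mul(-6, 11), Function('T')(20)), Add(114, Function('p')(Mul(-6, -1)))) = Add(Mul(Mul(-6, 11), Add(Rational(191, 2), Mul(Rational(1, 2), Pow(20, 2)), Mul(-14, 20))), Add(114, Mul(Mul(-6, -1), Add(1, Mul(2, Mul(-6, -1)))))) = Add(Mul(-66, Add(Rational(191, 2), Mul(Rational(1, 2), 400), -280)), Add(114, Mul(6, Add(1, Mul(2, 6))))) = Add(Mul(-66, Add(Rational(191, 2), 200, -280)), Add(114, Mul(6, Add(1, 12)))) = Add(Mul(-66, Rational(31, 2)), Add(114, Mul(6, 13))) = Add(-1023, Add(114, 78)) = Add(-1023, 192) = -831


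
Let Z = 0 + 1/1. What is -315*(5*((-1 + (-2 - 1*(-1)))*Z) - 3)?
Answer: 4095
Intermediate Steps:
Z = 1 (Z = 0 + 1 = 1)
-315*(5*((-1 + (-2 - 1*(-1)))*Z) - 3) = -315*(5*((-1 + (-2 - 1*(-1)))*1) - 3) = -315*(5*((-1 + (-2 + 1))*1) - 3) = -315*(5*((-1 - 1)*1) - 3) = -315*(5*(-2*1) - 3) = -315*(5*(-2) - 3) = -315*(-10 - 3) = -315*(-13) = 4095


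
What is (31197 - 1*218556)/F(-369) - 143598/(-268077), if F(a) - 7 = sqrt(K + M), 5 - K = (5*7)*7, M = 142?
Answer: -5580402565/625513 + 62453*I*sqrt(2)/7 ≈ -8921.3 + 12617.0*I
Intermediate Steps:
K = -240 (K = 5 - 5*7*7 = 5 - 35*7 = 5 - 1*245 = 5 - 245 = -240)
F(a) = 7 + 7*I*sqrt(2) (F(a) = 7 + sqrt(-240 + 142) = 7 + sqrt(-98) = 7 + 7*I*sqrt(2))
(31197 - 1*218556)/F(-369) - 143598/(-268077) = (31197 - 1*218556)/(7 + 7*I*sqrt(2)) - 143598/(-268077) = (31197 - 218556)/(7 + 7*I*sqrt(2)) - 143598*(-1/268077) = -187359/(7 + 7*I*sqrt(2)) + 47866/89359 = 47866/89359 - 187359/(7 + 7*I*sqrt(2))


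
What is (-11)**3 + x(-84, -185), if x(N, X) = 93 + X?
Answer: -1423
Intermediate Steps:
(-11)**3 + x(-84, -185) = (-11)**3 + (93 - 185) = -1331 - 92 = -1423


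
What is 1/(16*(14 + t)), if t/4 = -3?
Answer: 1/32 ≈ 0.031250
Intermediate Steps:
t = -12 (t = 4*(-3) = -12)
1/(16*(14 + t)) = 1/(16*(14 - 12)) = 1/(16*2) = 1/32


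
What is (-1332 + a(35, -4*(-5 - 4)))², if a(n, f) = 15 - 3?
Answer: 1742400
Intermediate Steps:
a(n, f) = 12
(-1332 + a(35, -4*(-5 - 4)))² = (-1332 + 12)² = (-1320)² = 1742400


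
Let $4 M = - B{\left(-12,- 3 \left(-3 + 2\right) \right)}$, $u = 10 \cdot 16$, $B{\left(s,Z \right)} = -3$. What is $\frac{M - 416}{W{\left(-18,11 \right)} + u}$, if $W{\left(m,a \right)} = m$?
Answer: $- \frac{1661}{568} \approx -2.9243$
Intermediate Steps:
$u = 160$
$M = \frac{3}{4}$ ($M = \frac{\left(-1\right) \left(-3\right)}{4} = \frac{1}{4} \cdot 3 = \frac{3}{4} \approx 0.75$)
$\frac{M - 416}{W{\left(-18,11 \right)} + u} = \frac{\frac{3}{4} - 416}{-18 + 160} = - \frac{1661}{4 \cdot 142} = \left(- \frac{1661}{4}\right) \frac{1}{142} = - \frac{1661}{568}$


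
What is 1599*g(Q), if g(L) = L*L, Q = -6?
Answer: 57564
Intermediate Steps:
g(L) = L²
1599*g(Q) = 1599*(-6)² = 1599*36 = 57564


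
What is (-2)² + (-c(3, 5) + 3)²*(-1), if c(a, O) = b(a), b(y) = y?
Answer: 4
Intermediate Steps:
c(a, O) = a
(-2)² + (-c(3, 5) + 3)²*(-1) = (-2)² + (-1*3 + 3)²*(-1) = 4 + (-3 + 3)²*(-1) = 4 + 0²*(-1) = 4 + 0*(-1) = 4 + 0 = 4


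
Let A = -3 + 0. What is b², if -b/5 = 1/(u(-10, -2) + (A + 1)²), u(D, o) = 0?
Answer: 25/16 ≈ 1.5625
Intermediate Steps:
A = -3
b = -5/4 (b = -5/(0 + (-3 + 1)²) = -5/(0 + (-2)²) = -5/(0 + 4) = -5/4 ≈ -1.2500)
b² = (-5/4)² = 25/16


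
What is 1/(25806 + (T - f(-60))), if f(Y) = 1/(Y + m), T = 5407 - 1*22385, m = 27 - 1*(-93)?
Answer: 60/529679 ≈ 0.00011328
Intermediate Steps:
m = 120 (m = 27 + 93 = 120)
T = -16978 (T = 5407 - 22385 = -16978)
f(Y) = 1/(120 + Y) (f(Y) = 1/(Y + 120) = 1/(120 + Y))
1/(25806 + (T - f(-60))) = 1/(25806 + (-16978 - 1/(120 - 60))) = 1/(25806 + (-16978 - 1/60)) = 1/(25806 - 1018681/60) = 1/(529679/60) = 60/529679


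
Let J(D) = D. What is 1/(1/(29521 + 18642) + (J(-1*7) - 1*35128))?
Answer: -48163/1692207004 ≈ -2.8462e-5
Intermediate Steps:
1/(1/(29521 + 18642) + (J(-1*7) - 1*35128)) = 1/(1/(29521 + 18642) + (-1*7 - 1*35128)) = 1/(1/48163 + (-7 - 35128)) = 1/(1/48163 - 35135) = 1/(-1692207004/48163) = -48163/1692207004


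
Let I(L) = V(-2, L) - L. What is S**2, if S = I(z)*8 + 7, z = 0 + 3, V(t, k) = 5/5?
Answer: 81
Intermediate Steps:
V(t, k) = 1 (V(t, k) = 5*(1/5) = 1)
z = 3
I(L) = 1 - L
S = -9 (S = (1 - 1*3)*8 + 7 = (1 - 3)*8 + 7 = -2*8 + 7 = -16 + 7 = -9)
S**2 = (-9)**2 = 81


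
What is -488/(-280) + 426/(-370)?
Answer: 766/1295 ≈ 0.59151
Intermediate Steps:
-488/(-280) + 426/(-370) = -488*(-1/280) + 426*(-1/370) = 61/35 - 213/185 = 766/1295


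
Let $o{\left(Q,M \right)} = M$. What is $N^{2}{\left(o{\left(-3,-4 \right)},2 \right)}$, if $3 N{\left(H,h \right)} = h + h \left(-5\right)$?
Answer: $\frac{64}{9} \approx 7.1111$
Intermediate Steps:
$N{\left(H,h \right)} = - \frac{4 h}{3}$ ($N{\left(H,h \right)} = \frac{h + h \left(-5\right)}{3} = \frac{h - 5 h}{3} = \frac{\left(-4\right) h}{3} = - \frac{4 h}{3}$)
$N^{2}{\left(o{\left(-3,-4 \right)},2 \right)} = \left(\left(- \frac{4}{3}\right) 2\right)^{2} = \left(- \frac{8}{3}\right)^{2} = \frac{64}{9}$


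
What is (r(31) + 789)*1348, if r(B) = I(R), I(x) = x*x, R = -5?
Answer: 1097272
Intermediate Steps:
I(x) = x²
r(B) = 25 (r(B) = (-5)² = 25)
(r(31) + 789)*1348 = (25 + 789)*1348 = 814*1348 = 1097272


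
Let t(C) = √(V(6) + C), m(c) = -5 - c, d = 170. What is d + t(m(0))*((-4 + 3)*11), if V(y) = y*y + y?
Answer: 170 - 11*√37 ≈ 103.09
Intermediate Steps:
V(y) = y + y² (V(y) = y² + y = y + y²)
t(C) = √(42 + C) (t(C) = √(6*(1 + 6) + C) = √(6*7 + C) = √(42 + C))
d + t(m(0))*((-4 + 3)*11) = 170 + √(42 + (-5 - 1*0))*((-4 + 3)*11) = 170 + √(42 + (-5 + 0))*(-1*11) = 170 + √(42 - 5)*(-11) = 170 + √37*(-11) = 170 - 11*√37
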